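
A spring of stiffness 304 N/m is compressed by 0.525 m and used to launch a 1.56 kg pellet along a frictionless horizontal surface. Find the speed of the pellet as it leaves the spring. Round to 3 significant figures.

v = 7.33 m/s

Conservation of energy: ½kx² = ½mv²
v = x√(k/m) = 0.525 × √(304/1.56) = 7.329 m/s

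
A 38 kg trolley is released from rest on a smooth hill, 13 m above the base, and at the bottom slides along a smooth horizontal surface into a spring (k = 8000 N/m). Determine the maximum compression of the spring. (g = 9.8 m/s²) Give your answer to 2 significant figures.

At max compression the trolley is momentarily at rest: mgh = ½kx²
x = √(2mgh/k) = √(2 × 38 × 9.8 × 13 / 8000) = 1.100 m

x = 1.1 m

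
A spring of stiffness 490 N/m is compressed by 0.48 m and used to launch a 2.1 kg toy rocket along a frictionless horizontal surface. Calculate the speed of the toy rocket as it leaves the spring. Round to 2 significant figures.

Spring PE converts entirely to kinetic energy: ½kx² = ½mv²
v = x√(k/m) = 0.48 × √(490/2.1) = 7.332 m/s

v = 7.3 m/s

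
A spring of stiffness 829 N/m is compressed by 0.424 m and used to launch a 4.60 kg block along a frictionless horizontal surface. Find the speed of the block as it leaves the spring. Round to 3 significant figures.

Conservation of energy: ½kx² = ½mv²
v = x√(k/m) = 0.424 × √(829/4.60) = 5.692 m/s

v = 5.69 m/s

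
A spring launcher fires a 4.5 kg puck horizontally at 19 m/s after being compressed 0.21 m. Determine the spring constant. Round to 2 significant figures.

k = 37000 N/m

Energy stored in the spring equals the launch KE: ½kx² = ½mv²
k = mv²/x² = (4.5)(19)²/(0.21)² = 36837 N/m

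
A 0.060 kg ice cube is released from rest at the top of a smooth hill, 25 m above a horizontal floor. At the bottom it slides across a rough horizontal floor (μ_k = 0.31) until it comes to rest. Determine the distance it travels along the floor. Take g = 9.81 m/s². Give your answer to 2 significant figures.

d = 81 m

Energy at the top = energy at the end + work done against friction:
At rest all PE has been dissipated by friction: mgh = μ_k m g d
d = h/μ_k = 25/0.31 = 80.65 m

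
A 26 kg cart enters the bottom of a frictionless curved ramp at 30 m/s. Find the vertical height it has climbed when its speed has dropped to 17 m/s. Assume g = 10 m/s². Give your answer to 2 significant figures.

Energy balance between the two points: ½mv₁² = ½mv₂² + mgh
h = (v₁² − v₂²)/(2g) = (30² − 17²)/(2 × 10) = 30.55 m

h = 31 m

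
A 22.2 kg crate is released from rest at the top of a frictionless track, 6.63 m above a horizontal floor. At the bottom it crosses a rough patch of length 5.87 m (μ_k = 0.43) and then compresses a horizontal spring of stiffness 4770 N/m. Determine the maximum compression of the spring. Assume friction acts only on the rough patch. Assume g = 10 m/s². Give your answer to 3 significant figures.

x = 0.618 m

Initial energy: E₁ = mgh = (22.2)(10)(6.63) = 1471.9 J
Friction removes W_f = μ_k mg d = (0.43)(22.2)(10)(5.87) = 560.4 J
Energy reaching the spring: E = 1471.9 − 560.4 = 911.51 J
At max compression ½kx² = E ⇒ x = √(2E/k) = √(2 × 911.51/4770) = 0.6182 m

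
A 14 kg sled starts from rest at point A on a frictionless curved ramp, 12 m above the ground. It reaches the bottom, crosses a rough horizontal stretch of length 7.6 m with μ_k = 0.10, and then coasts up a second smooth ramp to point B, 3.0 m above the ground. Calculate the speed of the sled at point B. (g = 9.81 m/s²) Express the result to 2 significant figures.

v = 13 m/s

Energy at A: mgh₁ = (14)(9.81)(12) = 1648.1 J
Friction loss: W_f = μ_k mg d = 104.4 J
At B: ½mv² + mgh₂ = mgh₁ − W_f
½mv² = 1648.1 − 104.4 − 412.02 = 1131.7 J
v = √(2 × 1131.7/14) = 12.71 m/s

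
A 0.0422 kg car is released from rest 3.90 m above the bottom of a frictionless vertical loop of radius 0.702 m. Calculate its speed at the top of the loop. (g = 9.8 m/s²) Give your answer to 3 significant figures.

Energy conservation: mgh = ½mv_top² + mg(2r)
v_top² = 2g(h − 2r) = 2(9.8)(3.90 − 1.404) = 48.92
v_top = 6.994 m/s

v = 6.99 m/s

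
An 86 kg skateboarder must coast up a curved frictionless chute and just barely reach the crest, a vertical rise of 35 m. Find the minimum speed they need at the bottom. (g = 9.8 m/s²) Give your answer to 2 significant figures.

v = 26 m/s

At the top they are momentarily at rest, so all KE converts to PE: ½mv² = mgh
v = √(2gh) = √(2 × 9.8 × 35) = 26.19 m/s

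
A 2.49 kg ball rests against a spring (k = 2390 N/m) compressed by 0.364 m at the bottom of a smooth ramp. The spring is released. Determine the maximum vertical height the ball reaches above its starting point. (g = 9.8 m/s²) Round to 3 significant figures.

h = 6.49 m

Energy conservation from release to the highest point: ½kx² = mgh
h = kx²/(2mg) = (2390)(0.364)²/(2 × 2.49 × 9.8) = 6.489 m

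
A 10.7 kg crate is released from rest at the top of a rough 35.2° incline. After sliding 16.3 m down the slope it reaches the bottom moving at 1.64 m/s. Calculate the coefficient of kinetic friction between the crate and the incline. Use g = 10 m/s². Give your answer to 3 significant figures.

μ_k = 0.695

Energy balance down the incline: mg L sinθ − ½mv² = μ_k (mg cosθ) L
mgL sinθ = 1005.4 J; ½mv² = 14.389 J
W_f = 1005.4 − 14.389 = 991.0 J
μ_k = W_f/(mg cosθ · L) = 991.0/(87.43 × 16.3) = 0.6953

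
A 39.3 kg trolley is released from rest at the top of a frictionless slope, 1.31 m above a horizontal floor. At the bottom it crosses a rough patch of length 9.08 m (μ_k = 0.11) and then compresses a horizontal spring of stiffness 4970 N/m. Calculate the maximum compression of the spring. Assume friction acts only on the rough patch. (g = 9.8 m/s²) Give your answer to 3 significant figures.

x = 0.220 m

Initial energy: E₁ = mgh = (39.3)(9.8)(1.31) = 504.53 J
Friction removes W_f = μ_k mg d = (0.11)(39.3)(9.8)(9.08) = 384.7 J
Energy reaching the spring: E = 504.53 − 384.7 = 119.86 J
At max compression ½kx² = E ⇒ x = √(2E/k) = √(2 × 119.86/4970) = 0.2196 m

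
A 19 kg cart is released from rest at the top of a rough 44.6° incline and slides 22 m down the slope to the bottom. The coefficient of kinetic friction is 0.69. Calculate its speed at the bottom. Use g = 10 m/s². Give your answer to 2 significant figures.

Taking the bottom as reference, mgh = ½mv² + μ_k N L with h = L sinθ, N = mg cosθ:
mgh = mgL sinθ = (19)(10)(22)sin44.6° = 2935.0 J
W_f = μ_k mg cosθ · L = (0.69)(19)(10)cos44.6°·22 = 2054 J
½mv² = 2935.0 − 2054 = 881.37 J
v = √(2 × 881.37/19) = 9.632 m/s

v = 9.6 m/s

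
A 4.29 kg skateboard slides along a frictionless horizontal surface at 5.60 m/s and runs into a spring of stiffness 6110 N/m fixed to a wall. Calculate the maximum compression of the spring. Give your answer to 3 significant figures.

All KE is stored as spring PE at maximum compression: ½mv² = ½kx²
x = v√(m/k) = 5.60 × √(4.29/6110) = 0.1484 m

x = 0.148 m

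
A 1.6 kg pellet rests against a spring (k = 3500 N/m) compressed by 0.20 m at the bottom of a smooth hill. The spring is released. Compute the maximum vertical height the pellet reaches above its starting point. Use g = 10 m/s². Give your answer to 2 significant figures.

h = 4.4 m

At maximum height the pellet is at rest, so ½kx² = mgh
h = kx²/(2mg) = (3500)(0.20)²/(2 × 1.6 × 10) = 4.375 m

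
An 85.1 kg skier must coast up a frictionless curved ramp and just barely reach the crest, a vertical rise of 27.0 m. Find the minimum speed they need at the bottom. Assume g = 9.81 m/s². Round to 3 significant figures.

v = 23.0 m/s

At the top they are momentarily at rest, so all KE converts to PE: ½mv² = mgh
v = √(2gh) = √(2 × 9.81 × 27.0) = 23.02 m/s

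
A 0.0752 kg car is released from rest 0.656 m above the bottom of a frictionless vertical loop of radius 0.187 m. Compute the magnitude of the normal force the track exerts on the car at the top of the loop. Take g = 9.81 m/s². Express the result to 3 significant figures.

Energy from release to top (height 2r): mgh = ½mv_top² + mg(2r)
v_top² = 2g(h − 2r) = 2(9.81)(0.656 − 0.3740) = 5.5328 m²/s²
At the top, both N and weight point toward the centre: N + mg = mv_top²/r
N = m(v_top²/r − g) = 0.0752(5.5328/0.187 − 9.81) = 1.487 N

N = 1.49 N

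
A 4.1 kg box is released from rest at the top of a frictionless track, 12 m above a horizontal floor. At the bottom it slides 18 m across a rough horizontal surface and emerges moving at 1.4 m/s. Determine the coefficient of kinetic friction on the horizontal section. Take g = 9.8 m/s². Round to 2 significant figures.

μ_k = 0.66

Energy bookkeeping (friction removes W_f = μ_k N d):
mgh = ½mv² + μ_k m g d
mgh = 482.16 J; ½mv² = 4.0180 J
W_f = 482.16 − 4.0180 = 478.1 J
μ_k = W_f/(mg·d) = 478.1/(40.18 × 18) = 0.6611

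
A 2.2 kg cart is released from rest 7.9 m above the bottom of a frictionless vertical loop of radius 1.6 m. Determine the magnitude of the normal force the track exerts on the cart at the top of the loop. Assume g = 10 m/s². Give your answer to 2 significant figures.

Energy from release to top (height 2r): mgh = ½mv_top² + mg(2r)
v_top² = 2g(h − 2r) = 2(10)(7.9 − 3.200) = 94.000 m²/s²
At the top, both N and weight point toward the centre: N + mg = mv_top²/r
N = m(v_top²/r − g) = 2.2(94.000/1.6 − 10) = 107.3 N

N = 110 N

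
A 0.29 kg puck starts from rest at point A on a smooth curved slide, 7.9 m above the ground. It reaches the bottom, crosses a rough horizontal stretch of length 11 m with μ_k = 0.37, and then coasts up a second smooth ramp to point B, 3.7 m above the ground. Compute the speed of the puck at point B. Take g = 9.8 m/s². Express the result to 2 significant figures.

v = 1.6 m/s

Energy at A: mgh₁ = (0.29)(9.8)(7.9) = 22.452 J
Friction loss: W_f = μ_k mg d = 11.57 J
At B: ½mv² + mgh₂ = mgh₁ − W_f
½mv² = 22.452 − 11.57 − 10.515 = 0.36946 J
v = √(2 × 0.36946/0.29) = 1.596 m/s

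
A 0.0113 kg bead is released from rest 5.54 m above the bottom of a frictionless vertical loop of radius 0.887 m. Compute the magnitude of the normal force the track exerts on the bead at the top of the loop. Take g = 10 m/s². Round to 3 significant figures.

Energy from release to top (height 2r): mgh = ½mv_top² + mg(2r)
v_top² = 2g(h − 2r) = 2(10)(5.54 − 1.774) = 75.320 m²/s²
At the top, both N and weight point toward the centre: N + mg = mv_top²/r
N = m(v_top²/r − g) = 0.0113(75.320/0.887 − 10) = 0.8465 N

N = 0.847 N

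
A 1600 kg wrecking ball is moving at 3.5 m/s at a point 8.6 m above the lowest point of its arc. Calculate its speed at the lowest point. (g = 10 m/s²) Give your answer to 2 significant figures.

Equating total energy at the two states: ½mv₀² + mgh = ½mv²
The mass cancels from both sides.
v² = v₀² + 2gh = (3.5)² + 2(10)(8.6) = 184.25
v = √184.25 = 13.57 m/s

v = 14 m/s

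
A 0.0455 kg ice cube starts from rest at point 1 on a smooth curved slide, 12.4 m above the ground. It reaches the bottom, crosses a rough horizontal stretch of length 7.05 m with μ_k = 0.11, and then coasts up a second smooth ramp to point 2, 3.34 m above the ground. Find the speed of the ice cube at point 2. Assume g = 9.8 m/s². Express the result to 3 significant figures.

v = 12.7 m/s

Energy at 1: mgh₁ = (0.0455)(9.8)(12.4) = 5.5292 J
Friction loss: W_f = μ_k mg d = 0.3458 J
At 2: ½mv² + mgh₂ = mgh₁ − W_f
½mv² = 5.5292 − 0.3458 − 1.4893 = 3.6941 J
v = √(2 × 3.6941/0.0455) = 12.74 m/s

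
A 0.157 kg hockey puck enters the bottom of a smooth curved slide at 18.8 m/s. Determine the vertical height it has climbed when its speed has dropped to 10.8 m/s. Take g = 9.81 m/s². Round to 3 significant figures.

Energy balance between the two points: ½mv₁² = ½mv₂² + mgh
h = (v₁² − v₂²)/(2g) = (18.8² − 10.8²)/(2 × 9.81) = 12.07 m

h = 12.1 m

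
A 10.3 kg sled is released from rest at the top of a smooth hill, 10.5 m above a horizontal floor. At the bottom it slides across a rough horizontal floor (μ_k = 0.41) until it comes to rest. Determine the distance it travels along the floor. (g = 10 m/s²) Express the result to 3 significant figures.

Applying the work–energy principle:
At rest all PE has been dissipated by friction: mgh = μ_k m g d
d = h/μ_k = 10.5/0.41 = 25.61 m

d = 25.6 m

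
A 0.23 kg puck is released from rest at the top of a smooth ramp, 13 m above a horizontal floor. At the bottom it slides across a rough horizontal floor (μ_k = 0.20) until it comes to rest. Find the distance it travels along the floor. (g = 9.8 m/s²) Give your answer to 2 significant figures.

Applying the work–energy principle:
At rest all PE has been dissipated by friction: mgh = μ_k m g d
d = h/μ_k = 13/0.20 = 65.00 m

d = 65 m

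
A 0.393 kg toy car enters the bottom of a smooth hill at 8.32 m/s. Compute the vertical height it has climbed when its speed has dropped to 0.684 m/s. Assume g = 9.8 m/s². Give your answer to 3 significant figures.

h = 3.51 m

Energy balance between the two points: ½mv₁² = ½mv₂² + mgh
h = (v₁² − v₂²)/(2g) = (8.32² − 0.684²)/(2 × 9.8) = 3.508 m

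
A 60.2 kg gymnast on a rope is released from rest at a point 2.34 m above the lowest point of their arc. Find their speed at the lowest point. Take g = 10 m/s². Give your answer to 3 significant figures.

Equating total energy at the two states: mgh = ½mv²
v = √(2gh) = √(2 × 10 × 2.34) = √46.800 = 6.841 m/s

v = 6.84 m/s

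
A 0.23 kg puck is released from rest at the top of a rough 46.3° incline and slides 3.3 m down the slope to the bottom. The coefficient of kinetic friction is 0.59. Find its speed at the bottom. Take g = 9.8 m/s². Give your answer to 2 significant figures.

v = 4.5 m/s

Taking the bottom as reference, mgh = ½mv² + μ_k N L with h = L sinθ, N = mg cosθ:
mgh = mgL sinθ = (0.23)(9.8)(3.3)sin46.3° = 5.3776 J
W_f = μ_k mg cosθ · L = (0.59)(0.23)(9.8)cos46.3°·3.3 = 3.032 J
½mv² = 5.3776 − 3.032 = 2.3456 J
v = √(2 × 2.3456/0.23) = 4.516 m/s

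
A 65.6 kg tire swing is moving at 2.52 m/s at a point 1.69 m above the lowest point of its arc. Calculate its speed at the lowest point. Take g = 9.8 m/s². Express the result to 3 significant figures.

By conservation of mechanical energy, ½mv₀² + mgh = ½mv²
v² = v₀² + 2gh = (2.52)² + 2(9.8)(1.69) = 39.474
v = √39.474 = 6.283 m/s

v = 6.28 m/s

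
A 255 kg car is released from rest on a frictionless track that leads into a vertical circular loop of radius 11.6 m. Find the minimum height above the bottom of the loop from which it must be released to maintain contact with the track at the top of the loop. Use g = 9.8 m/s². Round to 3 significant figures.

At the top, for minimum speed gravity alone supplies the centripetal force: mg = mv_top²/r ⇒ v_top² = gr = 113.7 m²/s²
Energy conservation from release height h to the top (height 2r): mgh = ½mv_top² + mg(2r)
h = v_top²/(2g) + 2r = r/2 + 2r = 5r/2 = 29.00 m

h = 29.0 m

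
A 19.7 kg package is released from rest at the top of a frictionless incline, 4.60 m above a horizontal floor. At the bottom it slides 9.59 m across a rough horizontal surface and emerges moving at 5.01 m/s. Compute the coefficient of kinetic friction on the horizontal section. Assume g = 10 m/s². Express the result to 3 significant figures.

Energy at the top = energy at the end + work done against friction:
mgh = ½mv² + μ_k m g d
mgh = 906.20 J; ½mv² = 247.24 J
W_f = 906.20 − 247.24 = 659.0 J
μ_k = W_f/(mg·d) = 659.0/(197.0 × 9.59) = 0.3488

μ_k = 0.349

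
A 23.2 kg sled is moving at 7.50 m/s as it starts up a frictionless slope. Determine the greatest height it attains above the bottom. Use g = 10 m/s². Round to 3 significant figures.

h = 2.81 m

Setting KE at the bottom equal to PE gained: ½mv² = mgh
h = v²/(2g) = 7.50²/(2 × 10) = 2.812 m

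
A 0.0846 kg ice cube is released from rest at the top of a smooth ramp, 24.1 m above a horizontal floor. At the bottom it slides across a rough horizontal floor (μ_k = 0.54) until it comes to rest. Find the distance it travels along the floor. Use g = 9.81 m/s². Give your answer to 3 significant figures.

Energy at the top = energy at the end + work done against friction:
At rest all PE has been dissipated by friction: mgh = μ_k m g d
d = h/μ_k = 24.1/0.54 = 44.63 m

d = 44.6 m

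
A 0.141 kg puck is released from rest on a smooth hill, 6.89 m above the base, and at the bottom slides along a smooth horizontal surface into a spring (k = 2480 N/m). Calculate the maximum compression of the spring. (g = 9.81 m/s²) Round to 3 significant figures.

Energy conservation (no friction) from release to max compression: mgh = ½kx²
x = √(2mgh/k) = √(2 × 0.141 × 9.81 × 6.89 / 2480) = 0.08767 m

x = 0.0877 m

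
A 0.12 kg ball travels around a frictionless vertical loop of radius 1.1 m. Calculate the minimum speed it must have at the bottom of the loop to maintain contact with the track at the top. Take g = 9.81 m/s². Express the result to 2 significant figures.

At the top: mg = mv_top²/r ⇒ v_top² = gr = 10.79 m²/s²
Energy from bottom to top (height 2r): ½mv_bot² = ½mv_top² + mg(2r)
v_bot² = gr + 4gr = 5gr = 53.96
v_bot = √(5gr) = 7.345 m/s

v = 7.3 m/s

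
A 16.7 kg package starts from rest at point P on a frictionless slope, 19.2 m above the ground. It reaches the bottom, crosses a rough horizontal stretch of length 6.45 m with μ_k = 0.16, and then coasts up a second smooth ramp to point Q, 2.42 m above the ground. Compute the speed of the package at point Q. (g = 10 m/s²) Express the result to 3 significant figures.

Energy at P: mgh₁ = (16.7)(10)(19.2) = 3206.4 J
Friction loss: W_f = μ_k mg d = 172.3 J
At Q: ½mv² + mgh₂ = mgh₁ − W_f
½mv² = 3206.4 − 172.3 − 404.14 = 2629.9 J
v = √(2 × 2629.9/16.7) = 17.75 m/s

v = 17.7 m/s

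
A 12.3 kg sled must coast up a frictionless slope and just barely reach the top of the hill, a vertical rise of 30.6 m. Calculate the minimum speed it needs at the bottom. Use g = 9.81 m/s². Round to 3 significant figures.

At the top it is momentarily at rest, so all KE converts to PE: ½mv² = mgh
v = √(2gh) = √(2 × 9.81 × 30.6) = 24.50 m/s

v = 24.5 m/s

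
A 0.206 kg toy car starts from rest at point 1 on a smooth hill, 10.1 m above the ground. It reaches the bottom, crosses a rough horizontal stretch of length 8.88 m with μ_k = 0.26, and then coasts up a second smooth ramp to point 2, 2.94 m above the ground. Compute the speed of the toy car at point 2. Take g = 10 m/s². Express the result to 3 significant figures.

v = 9.85 m/s

Energy at 1: mgh₁ = (0.206)(10)(10.1) = 20.806 J
Friction loss: W_f = μ_k mg d = 4.756 J
At 2: ½mv² + mgh₂ = mgh₁ − W_f
½mv² = 20.806 − 4.756 − 6.0564 = 9.9935 J
v = √(2 × 9.9935/0.206) = 9.850 m/s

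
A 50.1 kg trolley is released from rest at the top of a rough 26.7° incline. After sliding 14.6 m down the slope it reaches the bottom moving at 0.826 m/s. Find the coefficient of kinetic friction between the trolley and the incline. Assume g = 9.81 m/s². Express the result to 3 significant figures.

μ_k = 0.500

The energy dissipated by friction is the PE lost minus the KE gained:
mgL sinθ = 3224.1 J; ½mv² = 17.091 J
W_f = 3224.1 − 17.091 = 3207 J
μ_k = W_f/(mg cosθ · L) = 3207/(439.1 × 14.6) = 0.5003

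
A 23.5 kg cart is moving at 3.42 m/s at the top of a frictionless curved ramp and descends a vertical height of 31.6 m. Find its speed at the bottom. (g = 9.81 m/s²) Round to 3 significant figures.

Mechanical energy is conserved (no friction): ½mv₀² + mgh = ½mv²
The mass cancels from both sides.
v² = v₀² + 2gh = (3.42)² + 2(9.81)(31.6) = 631.69
v = √631.69 = 25.13 m/s

v = 25.1 m/s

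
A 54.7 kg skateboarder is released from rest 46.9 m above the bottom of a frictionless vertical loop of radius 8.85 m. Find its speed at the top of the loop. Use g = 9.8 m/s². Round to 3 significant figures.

Energy conservation: mgh = ½mv_top² + mg(2r)
v_top² = 2g(h − 2r) = 2(9.8)(46.9 − 17.70) = 572.3
v_top = 23.92 m/s

v = 23.9 m/s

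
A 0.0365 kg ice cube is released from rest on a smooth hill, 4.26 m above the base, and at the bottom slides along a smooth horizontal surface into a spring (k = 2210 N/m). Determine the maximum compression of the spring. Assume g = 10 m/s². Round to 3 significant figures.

Gravitational PE at the top equals spring PE at max compression: mgh = ½kx²
x = √(2mgh/k) = √(2 × 0.0365 × 10 × 4.26 / 2210) = 0.03751 m

x = 0.0375 m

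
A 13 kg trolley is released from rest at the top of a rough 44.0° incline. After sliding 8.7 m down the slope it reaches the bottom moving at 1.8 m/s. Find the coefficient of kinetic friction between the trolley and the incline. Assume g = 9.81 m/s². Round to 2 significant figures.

Energy balance down the incline: mg L sinθ − ½mv² = μ_k (mg cosθ) L
mgL sinθ = 770.73 J; ½mv² = 21.060 J
W_f = 770.73 − 21.060 = 749.7 J
μ_k = W_f/(mg cosθ · L) = 749.7/(91.74 × 8.7) = 0.9393

μ_k = 0.94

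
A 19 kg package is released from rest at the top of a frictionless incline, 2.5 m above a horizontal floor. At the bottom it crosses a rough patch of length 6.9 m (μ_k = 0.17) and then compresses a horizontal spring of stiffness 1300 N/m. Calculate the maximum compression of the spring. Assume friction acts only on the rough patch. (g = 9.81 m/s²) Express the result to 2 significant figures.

x = 0.62 m

Initial energy: E₁ = mgh = (19)(9.81)(2.5) = 465.98 J
Friction removes W_f = μ_k mg d = (0.17)(19)(9.81)(6.9) = 218.6 J
Energy reaching the spring: E = 465.98 − 218.6 = 247.34 J
At max compression ½kx² = E ⇒ x = √(2E/k) = √(2 × 247.34/1300) = 0.6169 m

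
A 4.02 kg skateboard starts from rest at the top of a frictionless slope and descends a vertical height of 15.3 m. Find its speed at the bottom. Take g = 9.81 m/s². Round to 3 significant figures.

Energy conservation between the two points: mgh = ½mv²
v = √(2gh) = √(2 × 9.81 × 15.3) = √300.19 = 17.33 m/s

v = 17.3 m/s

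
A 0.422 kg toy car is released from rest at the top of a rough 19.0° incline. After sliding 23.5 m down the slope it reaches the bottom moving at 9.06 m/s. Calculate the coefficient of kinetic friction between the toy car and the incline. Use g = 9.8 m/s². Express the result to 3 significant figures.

The energy dissipated by friction is the PE lost minus the KE gained:
mgL sinθ = 31.641 J; ½mv² = 17.320 J
W_f = 31.641 − 17.320 = 14.32 J
μ_k = W_f/(mg cosθ · L) = 14.32/(3.910 × 23.5) = 0.1558

μ_k = 0.156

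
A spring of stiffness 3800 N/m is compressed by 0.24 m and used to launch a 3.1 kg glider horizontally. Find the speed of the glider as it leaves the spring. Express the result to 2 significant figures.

The glider leaves the spring when the spring is at natural length, so ½kx² = ½mv²
v = x√(k/m) = 0.24 × √(3800/3.1) = 8.403 m/s

v = 8.4 m/s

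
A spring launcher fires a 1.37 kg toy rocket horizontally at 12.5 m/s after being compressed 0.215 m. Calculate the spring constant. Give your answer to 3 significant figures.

k = 4630 N/m

½kx² = ½mv²
k = mv²/x² = (1.37)(12.5)²/(0.215)² = 4631 N/m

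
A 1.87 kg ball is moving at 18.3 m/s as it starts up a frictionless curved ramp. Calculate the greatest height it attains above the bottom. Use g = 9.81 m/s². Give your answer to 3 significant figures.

Setting KE at the bottom equal to PE gained: ½mv² = mgh
h = v²/(2g) = 18.3²/(2 × 9.81) = 17.07 m

h = 17.1 m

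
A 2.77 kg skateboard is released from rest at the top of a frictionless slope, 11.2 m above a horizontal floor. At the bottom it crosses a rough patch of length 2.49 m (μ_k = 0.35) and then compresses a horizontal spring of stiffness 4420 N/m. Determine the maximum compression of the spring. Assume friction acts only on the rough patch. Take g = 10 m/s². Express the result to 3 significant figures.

x = 0.360 m

Initial energy: E₁ = mgh = (2.77)(10)(11.2) = 310.24 J
Friction removes W_f = μ_k mg d = (0.35)(2.77)(10)(2.49) = 24.14 J
Energy reaching the spring: E = 310.24 − 24.14 = 286.10 J
At max compression ½kx² = E ⇒ x = √(2E/k) = √(2 × 286.10/4420) = 0.3598 m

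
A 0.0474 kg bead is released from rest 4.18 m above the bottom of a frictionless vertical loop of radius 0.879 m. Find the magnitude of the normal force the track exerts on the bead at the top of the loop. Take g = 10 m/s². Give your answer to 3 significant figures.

Energy from release to top (height 2r): mgh = ½mv_top² + mg(2r)
v_top² = 2g(h − 2r) = 2(10)(4.18 − 1.758) = 48.440 m²/s²
At the top, both N and weight point toward the centre: N + mg = mv_top²/r
N = m(v_top²/r − g) = 0.0474(48.440/0.879 − 10) = 2.138 N

N = 2.14 N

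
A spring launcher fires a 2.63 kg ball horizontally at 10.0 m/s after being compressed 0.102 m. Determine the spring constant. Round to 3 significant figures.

Energy stored in the spring equals the launch KE: ½kx² = ½mv²
k = mv²/x² = (2.63)(10.0)²/(0.102)² = 25279 N/m

k = 25300 N/m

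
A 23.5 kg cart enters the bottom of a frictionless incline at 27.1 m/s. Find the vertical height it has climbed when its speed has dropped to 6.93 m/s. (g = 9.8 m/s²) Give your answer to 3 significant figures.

h = 35.0 m

Conservation of energy: ½mv₁² = ½mv₂² + mgh
h = (v₁² − v₂²)/(2g) = (27.1² − 6.93²)/(2 × 9.8) = 35.02 m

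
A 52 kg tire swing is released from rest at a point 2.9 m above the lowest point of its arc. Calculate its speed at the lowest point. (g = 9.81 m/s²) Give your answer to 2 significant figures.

Energy conservation between the two points: mgh = ½mv²
v = √(2gh) = √(2 × 9.81 × 2.9) = √56.898 = 7.543 m/s

v = 7.5 m/s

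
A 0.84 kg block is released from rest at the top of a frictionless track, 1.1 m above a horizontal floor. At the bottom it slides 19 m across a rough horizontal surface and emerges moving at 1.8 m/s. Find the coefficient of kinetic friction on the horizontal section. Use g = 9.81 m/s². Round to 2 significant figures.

Applying the work–energy principle:
mgh = ½mv² + μ_k m g d
mgh = 9.0644 J; ½mv² = 1.3608 J
W_f = 9.0644 − 1.3608 = 7.704 J
μ_k = W_f/(mg·d) = 7.704/(8.240 × 19) = 0.04920

μ_k = 0.049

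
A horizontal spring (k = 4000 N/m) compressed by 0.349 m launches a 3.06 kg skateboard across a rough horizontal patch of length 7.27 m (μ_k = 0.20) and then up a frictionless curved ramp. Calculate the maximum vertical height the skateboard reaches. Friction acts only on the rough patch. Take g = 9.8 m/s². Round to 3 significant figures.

Spring energy: E₀ = ½kx² = ½(4000)(0.349)² = 243.60 J
Friction: W_f = μ_k mg d = (0.20)(3.06)(9.8)(7.27) = 43.60 J
Energy at base of ramp: E = 243.60 − 43.60 = 200.00 J
At max height all remaining energy is PE: mgh = E ⇒ h = E/(mg) = 200.00/(3.06 × 9.8) = 6.669 m

h = 6.67 m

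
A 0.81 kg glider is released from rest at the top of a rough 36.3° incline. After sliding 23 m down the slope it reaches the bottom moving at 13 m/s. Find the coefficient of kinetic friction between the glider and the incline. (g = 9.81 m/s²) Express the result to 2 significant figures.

mgh = ½mv² + μ_k (mg cosθ) L, with h = L sinθ
mgL sinθ = 108.20 J; ½mv² = 68.445 J
W_f = 108.20 − 68.445 = 39.75 J
μ_k = W_f/(mg cosθ · L) = 39.75/(6.404 × 23) = 0.2699

μ_k = 0.27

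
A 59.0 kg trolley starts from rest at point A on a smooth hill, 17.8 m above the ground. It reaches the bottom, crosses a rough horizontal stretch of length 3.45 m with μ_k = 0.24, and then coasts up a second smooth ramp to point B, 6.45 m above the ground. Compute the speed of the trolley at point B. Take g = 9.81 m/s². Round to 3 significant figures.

v = 14.4 m/s

Energy at A: mgh₁ = (59.0)(9.81)(17.8) = 10302 J
Friction loss: W_f = μ_k mg d = 479.2 J
At B: ½mv² + mgh₂ = mgh₁ − W_f
½mv² = 10302 − 479.2 − 3733.2 = 6090.0 J
v = √(2 × 6090.0/59.0) = 14.37 m/s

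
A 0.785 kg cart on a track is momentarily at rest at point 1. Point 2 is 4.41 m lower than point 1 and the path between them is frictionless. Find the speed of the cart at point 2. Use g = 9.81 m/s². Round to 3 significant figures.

Energy conservation between the two points: mgh = ½mv²
v = √(2gh) = √(2 × 9.81 × 4.41) = √86.524 = 9.302 m/s

v = 9.30 m/s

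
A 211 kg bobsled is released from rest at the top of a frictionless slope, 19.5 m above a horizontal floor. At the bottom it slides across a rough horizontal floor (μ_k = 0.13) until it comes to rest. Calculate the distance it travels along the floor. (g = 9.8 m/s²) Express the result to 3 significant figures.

Energy at the top = energy at the end + work done against friction:
At rest all PE has been dissipated by friction: mgh = μ_k m g d
d = h/μ_k = 19.5/0.13 = 150.0 m

d = 150 m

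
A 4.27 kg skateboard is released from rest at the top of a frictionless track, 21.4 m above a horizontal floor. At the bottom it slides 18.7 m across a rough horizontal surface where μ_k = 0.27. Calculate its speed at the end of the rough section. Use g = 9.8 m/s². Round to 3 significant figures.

v = 17.9 m/s

Energy at the top = energy at the end + work done against friction:
mgh = ½mv² + μ_k m g d
W_f = μ_k mg d = (0.27)(4.27)(9.8)(18.7) = 211.3 J
½mv² = mgh − W_f = 895.50 − 211.3 = 684.22 J
v = √(2 × 684.22/4.27) = 17.90 m/s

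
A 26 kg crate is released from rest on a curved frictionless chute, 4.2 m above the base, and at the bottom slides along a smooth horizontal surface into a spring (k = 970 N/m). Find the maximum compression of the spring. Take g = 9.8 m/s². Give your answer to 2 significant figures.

x = 1.5 m

Gravitational PE at the top equals spring PE at max compression: mgh = ½kx²
x = √(2mgh/k) = √(2 × 26 × 9.8 × 4.2 / 970) = 1.485 m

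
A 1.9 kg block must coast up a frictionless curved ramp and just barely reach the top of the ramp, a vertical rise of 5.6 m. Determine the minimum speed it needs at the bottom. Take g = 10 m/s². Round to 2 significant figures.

At the top it is momentarily at rest, so all KE converts to PE: ½mv² = mgh
v = √(2gh) = √(2 × 10 × 5.6) = 10.58 m/s

v = 11 m/s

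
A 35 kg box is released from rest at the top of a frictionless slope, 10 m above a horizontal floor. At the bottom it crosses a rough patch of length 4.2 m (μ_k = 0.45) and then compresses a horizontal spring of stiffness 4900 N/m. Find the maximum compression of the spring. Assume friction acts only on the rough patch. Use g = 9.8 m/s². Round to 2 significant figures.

x = 1.1 m

Initial energy: E₁ = mgh = (35)(9.8)(10) = 3430.0 J
Friction removes W_f = μ_k mg d = (0.45)(35)(9.8)(4.2) = 648.3 J
Energy reaching the spring: E = 3430.0 − 648.3 = 2781.7 J
At max compression ½kx² = E ⇒ x = √(2E/k) = √(2 × 2781.7/4900) = 1.066 m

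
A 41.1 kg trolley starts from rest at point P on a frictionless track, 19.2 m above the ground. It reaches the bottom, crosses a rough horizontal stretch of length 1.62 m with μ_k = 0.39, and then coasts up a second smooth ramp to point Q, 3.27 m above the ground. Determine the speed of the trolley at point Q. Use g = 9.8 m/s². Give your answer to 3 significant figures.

v = 17.3 m/s

Energy at P: mgh₁ = (41.1)(9.8)(19.2) = 7733.4 J
Friction loss: W_f = μ_k mg d = 254.5 J
At Q: ½mv² + mgh₂ = mgh₁ − W_f
½mv² = 7733.4 − 254.5 − 1317.1 = 6161.8 J
v = √(2 × 6161.8/41.1) = 17.32 m/s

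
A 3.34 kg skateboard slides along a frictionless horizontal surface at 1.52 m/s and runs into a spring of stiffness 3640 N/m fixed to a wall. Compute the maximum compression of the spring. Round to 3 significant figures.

Conservation of energy between contact and max compression: ½mv² = ½kx²
x = v√(m/k) = 1.52 × √(3.34/3640) = 0.04604 m

x = 0.0460 m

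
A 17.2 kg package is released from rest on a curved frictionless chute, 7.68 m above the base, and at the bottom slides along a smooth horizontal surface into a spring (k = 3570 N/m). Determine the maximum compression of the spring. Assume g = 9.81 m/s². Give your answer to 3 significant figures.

x = 0.852 m

Gravitational PE at the top equals spring PE at max compression: mgh = ½kx²
x = √(2mgh/k) = √(2 × 17.2 × 9.81 × 7.68 / 3570) = 0.8520 m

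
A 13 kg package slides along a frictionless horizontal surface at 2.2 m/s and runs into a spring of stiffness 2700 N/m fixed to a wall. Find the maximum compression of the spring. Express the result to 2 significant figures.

Conservation of energy between contact and max compression: ½mv² = ½kx²
x = v√(m/k) = 2.2 × √(13/2700) = 0.1527 m

x = 0.15 m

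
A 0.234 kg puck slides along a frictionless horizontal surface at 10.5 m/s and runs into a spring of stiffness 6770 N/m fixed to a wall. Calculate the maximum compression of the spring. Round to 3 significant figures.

At max compression the puck is momentarily at rest: ½mv² = ½kx²
x = v√(m/k) = 10.5 × √(0.234/6770) = 0.06173 m

x = 0.0617 m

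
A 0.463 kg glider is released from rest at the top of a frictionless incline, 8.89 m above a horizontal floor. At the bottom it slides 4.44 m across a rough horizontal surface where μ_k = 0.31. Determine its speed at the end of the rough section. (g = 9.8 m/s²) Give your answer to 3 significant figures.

v = 12.1 m/s

Energy at the top = energy at the end + work done against friction:
mgh = ½mv² + μ_k m g d
W_f = μ_k mg d = (0.31)(0.463)(9.8)(4.44) = 6.245 J
½mv² = mgh − W_f = 40.337 − 6.245 = 34.092 J
v = √(2 × 34.092/0.463) = 12.14 m/s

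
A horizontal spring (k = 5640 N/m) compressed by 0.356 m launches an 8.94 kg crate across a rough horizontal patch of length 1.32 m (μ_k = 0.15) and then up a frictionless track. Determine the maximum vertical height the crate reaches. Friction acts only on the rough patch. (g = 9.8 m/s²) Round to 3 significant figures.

h = 3.88 m

Spring energy: E₀ = ½kx² = ½(5640)(0.356)² = 357.40 J
Friction: W_f = μ_k mg d = (0.15)(8.94)(9.8)(1.32) = 17.35 J
Energy at base of ramp: E = 357.40 − 17.35 = 340.05 J
At max height all remaining energy is PE: mgh = E ⇒ h = E/(mg) = 340.05/(8.94 × 9.8) = 3.881 m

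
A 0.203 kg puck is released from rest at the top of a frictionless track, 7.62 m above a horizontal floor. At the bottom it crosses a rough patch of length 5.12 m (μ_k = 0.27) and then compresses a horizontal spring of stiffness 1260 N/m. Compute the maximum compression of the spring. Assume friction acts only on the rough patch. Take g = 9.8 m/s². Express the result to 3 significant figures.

Initial energy: E₁ = mgh = (0.203)(9.8)(7.62) = 15.159 J
Friction removes W_f = μ_k mg d = (0.27)(0.203)(9.8)(5.12) = 2.750 J
Energy reaching the spring: E = 15.159 − 2.750 = 12.409 J
At max compression ½kx² = E ⇒ x = √(2E/k) = √(2 × 12.409/1260) = 0.1403 m

x = 0.140 m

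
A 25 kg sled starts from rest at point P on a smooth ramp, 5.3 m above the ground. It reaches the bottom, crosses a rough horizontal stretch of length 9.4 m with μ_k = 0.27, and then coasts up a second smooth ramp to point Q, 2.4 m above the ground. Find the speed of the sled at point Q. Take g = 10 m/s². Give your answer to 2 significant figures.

Energy at P: mgh₁ = (25)(10)(5.3) = 1325.0 J
Friction loss: W_f = μ_k mg d = 634.5 J
At Q: ½mv² + mgh₂ = mgh₁ − W_f
½mv² = 1325.0 − 634.5 − 600.00 = 90.500 J
v = √(2 × 90.500/25) = 2.691 m/s

v = 2.7 m/s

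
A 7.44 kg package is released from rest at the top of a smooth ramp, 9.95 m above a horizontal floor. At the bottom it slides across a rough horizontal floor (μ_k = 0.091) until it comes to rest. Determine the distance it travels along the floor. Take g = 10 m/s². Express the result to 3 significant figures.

d = 109 m

Applying the work–energy principle:
At rest all PE has been dissipated by friction: mgh = μ_k m g d
d = h/μ_k = 9.95/0.091 = 109.3 m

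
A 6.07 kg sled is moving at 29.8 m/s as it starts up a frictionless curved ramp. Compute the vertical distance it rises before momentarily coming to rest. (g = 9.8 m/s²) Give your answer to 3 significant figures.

h = 45.3 m

Setting KE at the bottom equal to PE gained: ½mv² = mgh
h = v²/(2g) = 29.8²/(2 × 9.8) = 45.31 m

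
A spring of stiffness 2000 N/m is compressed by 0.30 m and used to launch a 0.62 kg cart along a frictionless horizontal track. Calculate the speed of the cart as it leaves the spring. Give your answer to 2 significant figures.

Conservation of energy: ½kx² = ½mv²
v = x√(k/m) = 0.30 × √(2000/0.62) = 17.04 m/s

v = 17 m/s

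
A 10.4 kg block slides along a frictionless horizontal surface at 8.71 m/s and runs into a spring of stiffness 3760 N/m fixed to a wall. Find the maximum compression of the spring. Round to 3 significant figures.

All KE is stored as spring PE at maximum compression: ½mv² = ½kx²
x = v√(m/k) = 8.71 × √(10.4/3760) = 0.4581 m

x = 0.458 m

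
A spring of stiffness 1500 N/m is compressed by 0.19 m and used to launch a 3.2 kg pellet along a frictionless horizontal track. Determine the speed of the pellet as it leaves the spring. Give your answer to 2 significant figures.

Conservation of energy: ½kx² = ½mv²
v = x√(k/m) = 0.19 × √(1500/3.2) = 4.114 m/s

v = 4.1 m/s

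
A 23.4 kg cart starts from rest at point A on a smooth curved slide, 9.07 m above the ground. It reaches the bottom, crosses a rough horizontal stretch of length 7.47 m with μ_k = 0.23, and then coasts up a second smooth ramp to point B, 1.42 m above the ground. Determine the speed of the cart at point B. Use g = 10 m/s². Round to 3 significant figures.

v = 10.9 m/s

Energy at A: mgh₁ = (23.4)(10)(9.07) = 2122.4 J
Friction loss: W_f = μ_k mg d = 402.0 J
At B: ½mv² + mgh₂ = mgh₁ − W_f
½mv² = 2122.4 − 402.0 − 332.28 = 1388.1 J
v = √(2 × 1388.1/23.4) = 10.89 m/s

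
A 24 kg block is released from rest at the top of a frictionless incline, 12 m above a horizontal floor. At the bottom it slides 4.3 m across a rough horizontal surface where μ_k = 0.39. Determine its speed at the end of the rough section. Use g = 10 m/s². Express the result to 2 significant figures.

Energy at the top = energy at the end + work done against friction:
mgh = ½mv² + μ_k m g d
W_f = μ_k mg d = (0.39)(24)(10)(4.3) = 402.5 J
½mv² = mgh − W_f = 2880.0 − 402.5 = 2477.5 J
v = √(2 × 2477.5/24) = 14.37 m/s

v = 14 m/s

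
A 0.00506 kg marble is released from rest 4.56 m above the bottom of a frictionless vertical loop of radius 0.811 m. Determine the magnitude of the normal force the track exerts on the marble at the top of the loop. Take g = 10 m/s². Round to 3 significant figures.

N = 0.316 N

Energy from release to top (height 2r): mgh = ½mv_top² + mg(2r)
v_top² = 2g(h − 2r) = 2(10)(4.56 − 1.622) = 58.760 m²/s²
At the top, both N and weight point toward the centre: N + mg = mv_top²/r
N = m(v_top²/r − g) = 0.00506(58.760/0.811 − 10) = 0.3160 N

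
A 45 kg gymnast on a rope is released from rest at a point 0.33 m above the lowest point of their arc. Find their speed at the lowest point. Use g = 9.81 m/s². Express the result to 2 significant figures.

Equating total energy at the two states: mgh = ½mv²
v = √(2gh) = √(2 × 9.81 × 0.33) = √6.4746 = 2.545 m/s

v = 2.5 m/s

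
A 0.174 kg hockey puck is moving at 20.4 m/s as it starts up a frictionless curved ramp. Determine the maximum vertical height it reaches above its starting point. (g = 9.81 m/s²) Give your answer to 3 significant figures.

h = 21.2 m

By energy conservation, ½mv² = mgh
h = v²/(2g) = 20.4²/(2 × 9.81) = 21.21 m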